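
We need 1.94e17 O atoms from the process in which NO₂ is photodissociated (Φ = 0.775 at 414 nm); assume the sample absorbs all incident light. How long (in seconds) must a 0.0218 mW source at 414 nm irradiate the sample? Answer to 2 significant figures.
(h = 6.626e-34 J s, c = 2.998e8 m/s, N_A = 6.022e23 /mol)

Product: 1.94e17 / 6.022e23 = 3.222e-7 mol.
Photons that must be absorbed: 3.222e-7 / 0.775 = 4.157e-7 mol.
Photon energy: hc/λ = 4.798e-19 J; per mole, 2.889e5 J mol⁻¹.
Energy required: 4.157e-7 × 2.889e5 = 0.1201 J.
Time: 0.1201 J / 2.18e-05 W = 5500 s.

t ≈ 5500 s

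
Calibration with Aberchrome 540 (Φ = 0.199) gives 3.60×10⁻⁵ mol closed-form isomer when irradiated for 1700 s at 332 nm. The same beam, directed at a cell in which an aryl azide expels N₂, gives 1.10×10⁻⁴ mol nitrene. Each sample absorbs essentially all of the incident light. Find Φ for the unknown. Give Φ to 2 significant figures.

Φ = 0.61

Photons absorbed by the actinometer: 3.60×10⁻⁵ / 0.199 = 1.809×10⁻⁴ mol.
Φ(unknown) = 1.10×10⁻⁴ / 1.809×10⁻⁴ = 0.61.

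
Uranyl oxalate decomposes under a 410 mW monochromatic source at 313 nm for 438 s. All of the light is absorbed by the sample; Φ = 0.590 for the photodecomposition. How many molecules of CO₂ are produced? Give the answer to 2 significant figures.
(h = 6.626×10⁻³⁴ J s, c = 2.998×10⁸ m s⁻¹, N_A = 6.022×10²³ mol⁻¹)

1.7×10²⁰ molecules

Photon energy at 313 nm: hc/λ = (6.626×10⁻³⁴)(2.998×10⁸)/(313×10⁻⁹) = 6.347×10⁻¹⁹ J.
Energy delivered: (410 mW)(438 s) = 179.6 J.
Photons incident: 179.6 / 6.347×10⁻¹⁹ = 2.830×10²⁰, i.e. 2.830×10²⁰/6.022×10²³ = 4.699×10⁻⁴ mol.
Product: Φ × n_abs = 0.590 × 4.699×10⁻⁴ = 2.772×10⁻⁴ mol.
As a count: 2.772×10⁻⁴ × 6.022×10²³ = 1.7×10²⁰.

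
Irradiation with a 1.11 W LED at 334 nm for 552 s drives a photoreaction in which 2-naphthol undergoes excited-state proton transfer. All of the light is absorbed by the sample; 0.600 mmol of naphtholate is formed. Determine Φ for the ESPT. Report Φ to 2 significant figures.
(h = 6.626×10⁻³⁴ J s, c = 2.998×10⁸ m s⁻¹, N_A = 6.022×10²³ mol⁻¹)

Φ = 0.35

Product: 0.600 mmol = 6.00×10⁻⁴ mol.
Photon energy at 334 nm: hc/λ = (6.626×10⁻³⁴)(2.998×10⁸)/(334×10⁻⁹) = 5.948×10⁻¹⁹ J.
Energy delivered: (1.11 W)(552 s) = 612.7 J.
Photons incident: 612.7 / 5.948×10⁻¹⁹ = 1.030×10²¹, i.e. 1.030×10²¹/6.022×10²³ = 0.001710 mol.
Φ = 6.00×10⁻⁴ mol / 0.001710 mol photons = 0.35.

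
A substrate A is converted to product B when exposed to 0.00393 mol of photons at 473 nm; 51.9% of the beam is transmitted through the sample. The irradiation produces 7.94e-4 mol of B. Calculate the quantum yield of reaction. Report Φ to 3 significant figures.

Fraction absorbed: 1 − 51.9/100 = 0.4810.
Photons absorbed: 0.4810 × 0.00393 = 0.001890 mol.
Φ = 7.94e-4 mol / 0.001890 mol photons = 0.420.

Φ = 0.420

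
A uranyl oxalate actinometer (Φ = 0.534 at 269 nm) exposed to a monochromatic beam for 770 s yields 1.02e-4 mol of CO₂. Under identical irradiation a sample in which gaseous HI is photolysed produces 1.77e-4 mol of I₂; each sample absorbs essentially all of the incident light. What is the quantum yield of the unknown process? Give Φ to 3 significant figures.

Φ = 0.927

Photons absorbed by the actinometer: 1.02e-4 / 0.534 = 1.910e-4 mol.
Φ(unknown) = 1.77e-4 / 1.910e-4 = 0.927.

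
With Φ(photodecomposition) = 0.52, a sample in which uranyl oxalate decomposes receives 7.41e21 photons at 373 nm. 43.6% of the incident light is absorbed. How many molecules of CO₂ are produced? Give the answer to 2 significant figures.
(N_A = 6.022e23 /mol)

Moles of photons: 7.41e21 / 6.022e23 = 0.01230 mol.
Photons absorbed: 0.436 × 0.01230 = 0.005363 mol.
Product: Φ × n_abs = 0.52 × 0.005363 = 0.002789 mol.
As a count: 0.002789 × 6.022e23 = 1.7e21.

1.7e21 molecules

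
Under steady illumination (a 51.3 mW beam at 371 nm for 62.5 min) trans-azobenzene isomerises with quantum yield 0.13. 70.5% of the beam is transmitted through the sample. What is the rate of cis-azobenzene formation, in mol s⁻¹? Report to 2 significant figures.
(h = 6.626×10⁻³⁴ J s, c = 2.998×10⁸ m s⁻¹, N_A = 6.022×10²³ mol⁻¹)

Photon energy at 371 nm: hc/λ = (6.626×10⁻³⁴)(2.998×10⁸)/(371×10⁻⁹) = 5.354×10⁻¹⁹ J.
Energy delivered: (51.3 mW)(3750 s) = 192.4 J.
Photons incident: 192.4 / 5.354×10⁻¹⁹ = 3.594×10²⁰, i.e. 3.594×10²⁰/6.022×10²³ = 5.968×10⁻⁴ mol.
Fraction absorbed: 1 − 70.5/100 = 0.2950.
Photons absorbed: 0.2950 × 5.968×10⁻⁴ = 1.761×10⁻⁴ mol.
Product formed: 0.13 × 1.761×10⁻⁴ = 2.289×10⁻⁵ mol.
Rate: 2.289×10⁻⁵ / 3750 s = 6.1×10⁻⁹ mol s⁻¹.

6.1×10⁻⁹ mol s⁻¹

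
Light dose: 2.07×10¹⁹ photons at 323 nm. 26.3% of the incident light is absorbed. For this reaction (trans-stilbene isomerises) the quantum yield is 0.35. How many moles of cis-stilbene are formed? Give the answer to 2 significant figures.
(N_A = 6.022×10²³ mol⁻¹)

Moles of photons: 2.07×10¹⁹ / 6.022×10²³ = 3.437×10⁻⁵ mol.
Photons absorbed: 0.263 × 3.437×10⁻⁵ = 9.039×10⁻⁶ mol.
Product: Φ × n_abs = 0.35 × 9.039×10⁻⁶ = 3.164×10⁻⁶ mol.

3.2×10⁻⁶ mol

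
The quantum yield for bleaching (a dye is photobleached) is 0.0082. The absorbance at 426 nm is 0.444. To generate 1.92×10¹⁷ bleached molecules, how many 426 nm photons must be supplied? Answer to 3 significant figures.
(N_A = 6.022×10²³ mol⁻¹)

Product: 1.92×10¹⁷ / 6.022×10²³ = 3.188×10⁻⁷ mol.
Photons that must be absorbed: 3.188×10⁻⁷ / 0.0082 = 3.888×10⁻⁵ mol.
Fraction absorbed: 1 − 10^(−0.444) = 0.6403.
Incident photons needed: 3.888×10⁻⁵ / 0.6403 = 6.072×10⁻⁵ mol.
Photon count: 6.072×10⁻⁵ × 6.022×10²³ = 3.66×10¹⁹.

3.66×10¹⁹ photons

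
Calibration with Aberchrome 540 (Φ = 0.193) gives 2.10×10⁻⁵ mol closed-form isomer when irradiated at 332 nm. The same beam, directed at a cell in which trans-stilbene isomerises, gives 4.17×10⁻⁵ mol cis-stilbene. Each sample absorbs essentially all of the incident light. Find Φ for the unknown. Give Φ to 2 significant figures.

Φ = 0.38

Photons absorbed by the actinometer: 2.10×10⁻⁵ / 0.193 = 1.088×10⁻⁴ mol.
Φ(unknown) = 4.17×10⁻⁵ / 1.088×10⁻⁴ = 0.38.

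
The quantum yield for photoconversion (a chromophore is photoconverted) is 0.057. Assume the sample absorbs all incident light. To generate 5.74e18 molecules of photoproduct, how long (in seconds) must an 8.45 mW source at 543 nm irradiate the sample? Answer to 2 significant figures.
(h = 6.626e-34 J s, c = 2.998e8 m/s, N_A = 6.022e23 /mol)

t ≈ 4400 s

Product: 5.74e18 / 6.022e23 = 9.532e-6 mol.
Photons that must be absorbed: 9.532e-6 / 0.057 = 1.672e-4 mol.
Photon energy: hc/λ = 3.658e-19 J; per mole, 2.203e5 J mol⁻¹.
Energy required: 1.672e-4 × 2.203e5 = 36.83 J.
Time: 36.83 J / 0.00845 W = 4400 s.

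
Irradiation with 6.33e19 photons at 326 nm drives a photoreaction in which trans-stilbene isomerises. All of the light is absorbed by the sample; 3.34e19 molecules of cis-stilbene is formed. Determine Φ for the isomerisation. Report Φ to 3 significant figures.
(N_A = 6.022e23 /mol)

Φ = 0.528

Product: 3.34e19 / 6.022e23 = 5.546e-5 mol.
Moles of photons: 6.33e19 / 6.022e23 = 1.051e-4 mol.
Φ = 5.546e-5 mol / 1.051e-4 mol photons = 0.528.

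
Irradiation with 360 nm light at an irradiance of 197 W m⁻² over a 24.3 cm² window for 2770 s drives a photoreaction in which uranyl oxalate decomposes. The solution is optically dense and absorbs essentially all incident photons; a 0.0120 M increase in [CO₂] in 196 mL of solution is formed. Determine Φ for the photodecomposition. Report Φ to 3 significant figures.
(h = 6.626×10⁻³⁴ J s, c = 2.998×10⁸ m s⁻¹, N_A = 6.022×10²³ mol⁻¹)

Φ = 0.589

Product: (0.0120 M)(0.196 L) = 0.002352 mol.
Photon energy at 360 nm: hc/λ = (6.626×10⁻³⁴)(2.998×10⁸)/(360×10⁻⁹) = 5.518×10⁻¹⁹ J.
Energy delivered: (197 W m⁻²)(24.3×10⁻⁴ m²)(2770 s) = 1326 J.
Photons incident: 1326 / 5.518×10⁻¹⁹ = 2.403×10²¹, i.e. 2.403×10²¹/6.022×10²³ = 0.003990 mol.
Φ = 0.002352 mol / 0.003990 mol photons = 0.589.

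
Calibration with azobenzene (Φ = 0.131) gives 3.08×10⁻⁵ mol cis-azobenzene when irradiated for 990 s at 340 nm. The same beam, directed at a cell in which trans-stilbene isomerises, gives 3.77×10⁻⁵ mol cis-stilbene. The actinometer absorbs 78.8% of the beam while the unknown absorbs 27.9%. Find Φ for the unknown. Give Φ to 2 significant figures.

Photons absorbed by the actinometer: 3.08×10⁻⁵ / 0.131 = 2.351×10⁻⁴ mol.
Incident flux: 2.351×10⁻⁴ / 0.788 = 2.984×10⁻⁴ einstein.
Absorbed by unknown: 0.279 × 2.984×10⁻⁴ = 8.325×10⁻⁵ mol.
Φ(unknown) = 3.77×10⁻⁵ / 8.325×10⁻⁵ = 0.45.

Φ = 0.45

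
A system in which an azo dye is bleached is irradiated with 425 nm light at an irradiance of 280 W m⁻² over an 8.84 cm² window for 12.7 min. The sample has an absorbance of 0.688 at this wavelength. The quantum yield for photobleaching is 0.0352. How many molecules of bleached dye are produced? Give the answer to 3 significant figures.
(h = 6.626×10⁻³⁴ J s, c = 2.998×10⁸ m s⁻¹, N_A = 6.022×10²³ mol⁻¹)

Photon energy at 425 nm: hc/λ = (6.626×10⁻³⁴)(2.998×10⁸)/(425×10⁻⁹) = 4.674×10⁻¹⁹ J.
Energy delivered: (280 W m⁻²)(8.84×10⁻⁴ m²)(762 s) = 188.6 J.
Photons incident: 188.6 / 4.674×10⁻¹⁹ = 4.035×10²⁰, i.e. 4.035×10²⁰/6.022×10²³ = 6.700×10⁻⁴ mol.
Fraction absorbed: 1 − 10^(−0.688) = 0.7949.
Photons absorbed: 0.7949 × 6.700×10⁻⁴ = 5.326×10⁻⁴ mol.
Product: Φ × n_abs = 0.0352 × 5.326×10⁻⁴ = 1.875×10⁻⁵ mol.
As a count: 1.875×10⁻⁵ × 6.022×10²³ = 1.13×10¹⁹.

1.13×10¹⁹ molecules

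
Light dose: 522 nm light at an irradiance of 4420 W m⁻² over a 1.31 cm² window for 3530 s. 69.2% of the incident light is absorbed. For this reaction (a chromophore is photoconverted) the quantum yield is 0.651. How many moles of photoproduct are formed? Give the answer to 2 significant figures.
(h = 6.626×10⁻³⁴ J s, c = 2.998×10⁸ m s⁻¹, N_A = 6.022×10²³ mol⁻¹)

Photon energy at 522 nm: hc/λ = (6.626×10⁻³⁴)(2.998×10⁸)/(522×10⁻⁹) = 3.806×10⁻¹⁹ J.
Energy delivered: (4420 W m⁻²)(1.31×10⁻⁴ m²)(3530 s) = 2044 J.
Photons incident: 2044 / 3.806×10⁻¹⁹ = 5.370×10²¹, i.e. 5.370×10²¹/6.022×10²³ = 0.008917 mol.
Photons absorbed: 0.692 × 0.008917 = 0.006171 mol.
Product: Φ × n_abs = 0.651 × 0.006171 = 0.004017 mol.

0.0040 mol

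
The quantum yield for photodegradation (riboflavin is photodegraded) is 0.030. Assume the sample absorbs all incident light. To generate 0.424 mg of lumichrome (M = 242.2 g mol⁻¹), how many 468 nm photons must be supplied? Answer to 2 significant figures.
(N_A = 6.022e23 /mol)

3.5e19 photons

Product: 0.424 mg / 242.2 g mol⁻¹ = 1.751e-6 mol.
Photons that must be absorbed: 1.751e-6 / 0.030 = 5.837e-5 mol.
Photon count: 5.837e-5 × 6.022e23 = 3.5e19.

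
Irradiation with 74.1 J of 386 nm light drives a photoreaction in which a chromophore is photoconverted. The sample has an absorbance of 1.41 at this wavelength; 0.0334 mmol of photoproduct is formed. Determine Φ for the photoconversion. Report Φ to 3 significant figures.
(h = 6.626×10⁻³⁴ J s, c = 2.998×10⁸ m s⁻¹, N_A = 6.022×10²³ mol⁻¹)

Product: 0.0334 mmol = 3.34×10⁻⁵ mol.
Photon energy at 386 nm: hc/λ = (6.626×10⁻³⁴)(2.998×10⁸)/(386×10⁻⁹) = 5.146×10⁻¹⁹ J.
Photons incident: 74.1 / 5.146×10⁻¹⁹ = 1.440×10²⁰, i.e. 1.440×10²⁰/6.022×10²³ = 2.391×10⁻⁴ mol.
Fraction absorbed: 1 − 10^(−1.41) = 0.9611.
Photons absorbed: 0.9611 × 2.391×10⁻⁴ = 2.298×10⁻⁴ mol.
Φ = 3.34×10⁻⁵ mol / 2.298×10⁻⁴ mol photons = 0.145.

Φ = 0.145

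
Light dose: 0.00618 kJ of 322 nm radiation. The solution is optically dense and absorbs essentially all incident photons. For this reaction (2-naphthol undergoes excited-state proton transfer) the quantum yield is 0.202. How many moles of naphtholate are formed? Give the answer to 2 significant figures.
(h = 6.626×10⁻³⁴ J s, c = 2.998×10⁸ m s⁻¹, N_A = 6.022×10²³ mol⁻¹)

Photon energy at 322 nm: hc/λ = (6.626×10⁻³⁴)(2.998×10⁸)/(322×10⁻⁹) = 6.169×10⁻¹⁹ J.
Incident energy: 0.00618 kJ = 6.18 J.
Photons incident: 6.18 / 6.169×10⁻¹⁹ = 1.002×10¹⁹, i.e. 1.002×10¹⁹/6.022×10²³ = 1.664×10⁻⁵ mol.
Product: Φ × n_abs = 0.202 × 1.664×10⁻⁵ = 3.361×10⁻⁶ mol.

3.4×10⁻⁶ mol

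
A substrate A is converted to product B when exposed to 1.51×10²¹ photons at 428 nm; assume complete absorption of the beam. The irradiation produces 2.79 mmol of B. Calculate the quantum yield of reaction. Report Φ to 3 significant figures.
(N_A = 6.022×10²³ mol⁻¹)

Φ = 1.11

Product: 2.79 mmol = 0.00279 mol.
Moles of photons: 1.51×10²¹ / 6.022×10²³ = 0.002507 mol.
Φ = 0.00279 mol / 0.002507 mol photons = 1.11.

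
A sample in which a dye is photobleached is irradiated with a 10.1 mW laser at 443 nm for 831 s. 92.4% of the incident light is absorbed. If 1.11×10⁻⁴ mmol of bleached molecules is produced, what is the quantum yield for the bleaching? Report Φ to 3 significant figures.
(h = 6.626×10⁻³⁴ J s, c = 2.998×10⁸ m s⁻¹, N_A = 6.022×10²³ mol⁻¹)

Φ = 0.00386

Product: 1.11×10⁻⁴ mmol = 1.11×10⁻⁷ mol.
Photon energy at 443 nm: hc/λ = (6.626×10⁻³⁴)(2.998×10⁸)/(443×10⁻⁹) = 4.484×10⁻¹⁹ J.
Energy delivered: (10.1 mW)(831 s) = 8.393 J.
Photons incident: 8.393 / 4.484×10⁻¹⁹ = 1.872×10¹⁹, i.e. 1.872×10¹⁹/6.022×10²³ = 3.109×10⁻⁵ mol.
Photons absorbed: 0.924 × 3.109×10⁻⁵ = 2.873×10⁻⁵ mol.
Φ = 1.11×10⁻⁷ mol / 2.873×10⁻⁵ mol photons = 0.00386.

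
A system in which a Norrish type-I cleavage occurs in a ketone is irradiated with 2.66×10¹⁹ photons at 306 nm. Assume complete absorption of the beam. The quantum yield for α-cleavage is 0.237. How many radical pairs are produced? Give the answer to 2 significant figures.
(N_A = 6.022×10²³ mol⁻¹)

6.3×10¹⁸ radical pairs

Moles of photons: 2.66×10¹⁹ / 6.022×10²³ = 4.417×10⁻⁵ mol.
Product: Φ × n_abs = 0.237 × 4.417×10⁻⁵ = 1.047×10⁻⁵ mol.
As a count: 1.047×10⁻⁵ × 6.022×10²³ = 6.3×10¹⁸.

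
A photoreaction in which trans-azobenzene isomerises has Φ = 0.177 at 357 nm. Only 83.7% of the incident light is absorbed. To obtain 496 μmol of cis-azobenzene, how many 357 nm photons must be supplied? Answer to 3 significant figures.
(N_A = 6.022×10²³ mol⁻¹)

2.02×10²¹ photons

Product: 496 μmol = 4.96×10⁻⁴ mol.
Photons that must be absorbed: 4.96×10⁻⁴ / 0.177 = 0.002802 mol.
Incident photons needed: 0.002802 / 0.837 = 0.003348 mol.
Photon count: 0.003348 × 6.022×10²³ = 2.02×10²¹.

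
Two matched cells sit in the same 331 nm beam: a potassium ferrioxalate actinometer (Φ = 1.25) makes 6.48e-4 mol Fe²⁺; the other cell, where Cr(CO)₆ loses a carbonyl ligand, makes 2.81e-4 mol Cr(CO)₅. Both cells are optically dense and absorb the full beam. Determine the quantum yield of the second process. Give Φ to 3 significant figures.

Photons absorbed by the actinometer: 6.48e-4 / 1.25 = 5.184e-4 mol.
Φ(unknown) = 2.81e-4 / 5.184e-4 = 0.542.

Φ = 0.542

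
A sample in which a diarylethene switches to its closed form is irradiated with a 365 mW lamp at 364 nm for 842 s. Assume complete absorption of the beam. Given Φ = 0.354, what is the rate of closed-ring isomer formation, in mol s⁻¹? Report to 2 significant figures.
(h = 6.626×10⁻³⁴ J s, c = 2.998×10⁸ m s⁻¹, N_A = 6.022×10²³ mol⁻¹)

Photon energy at 364 nm: hc/λ = (6.626×10⁻³⁴)(2.998×10⁸)/(364×10⁻⁹) = 5.457×10⁻¹⁹ J.
Energy delivered: (365 mW)(842 s) = 307.3 J.
Photons incident: 307.3 / 5.457×10⁻¹⁹ = 5.631×10²⁰, i.e. 5.631×10²⁰/6.022×10²³ = 9.351×10⁻⁴ mol.
Product formed: 0.354 × 9.351×10⁻⁴ = 3.310×10⁻⁴ mol.
Rate: 3.310×10⁻⁴ / 842 s = 3.9×10⁻⁷ mol s⁻¹.

3.9×10⁻⁷ mol s⁻¹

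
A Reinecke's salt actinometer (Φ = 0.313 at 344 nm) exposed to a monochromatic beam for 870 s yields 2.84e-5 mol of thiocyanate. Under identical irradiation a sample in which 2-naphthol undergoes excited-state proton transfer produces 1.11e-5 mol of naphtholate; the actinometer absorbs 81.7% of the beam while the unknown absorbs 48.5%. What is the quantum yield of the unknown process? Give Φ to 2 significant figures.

Photons absorbed by the actinometer: 2.84e-5 / 0.313 = 9.073e-5 mol.
Incident flux: 9.073e-5 / 0.817 = 1.111e-4 einstein.
Absorbed by unknown: 0.485 × 1.111e-4 = 5.388e-5 mol.
Φ(unknown) = 1.11e-5 / 5.388e-5 = 0.21.

Φ = 0.21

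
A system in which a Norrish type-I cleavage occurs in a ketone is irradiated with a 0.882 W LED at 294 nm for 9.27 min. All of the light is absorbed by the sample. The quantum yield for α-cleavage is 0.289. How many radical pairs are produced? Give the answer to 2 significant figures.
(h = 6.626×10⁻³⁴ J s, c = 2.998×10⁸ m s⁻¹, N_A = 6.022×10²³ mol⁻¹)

2.1×10²⁰ radical pairs

Photon energy at 294 nm: hc/λ = (6.626×10⁻³⁴)(2.998×10⁸)/(294×10⁻⁹) = 6.757×10⁻¹⁹ J.
Energy delivered: (0.882 W)(556.2 s) = 490.6 J.
Photons incident: 490.6 / 6.757×10⁻¹⁹ = 7.261×10²⁰, i.e. 7.261×10²⁰/6.022×10²³ = 0.001206 mol.
Product: Φ × n_abs = 0.289 × 0.001206 = 3.485×10⁻⁴ mol.
As a count: 3.485×10⁻⁴ × 6.022×10²³ = 2.1×10²⁰.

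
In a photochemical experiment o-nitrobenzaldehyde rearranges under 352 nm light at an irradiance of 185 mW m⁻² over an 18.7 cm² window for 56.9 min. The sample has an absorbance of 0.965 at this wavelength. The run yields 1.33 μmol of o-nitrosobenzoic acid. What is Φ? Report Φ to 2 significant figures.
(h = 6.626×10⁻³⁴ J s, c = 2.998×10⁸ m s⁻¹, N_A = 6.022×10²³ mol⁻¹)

Φ = 0.43

Product: 1.33 μmol = 1.33×10⁻⁶ mol.
Photon energy at 352 nm: hc/λ = (6.626×10⁻³⁴)(2.998×10⁸)/(352×10⁻⁹) = 5.643×10⁻¹⁹ J.
Energy delivered: (185 mW m⁻²)(18.7×10⁻⁴ m²)(3414 s) = 1.181 J.
Photons incident: 1.181 / 5.643×10⁻¹⁹ = 2.093×10¹⁸, i.e. 2.093×10¹⁸/6.022×10²³ = 3.476×10⁻⁶ mol.
Fraction absorbed: 1 − 10^(−0.965) = 0.8916.
Photons absorbed: 0.8916 × 3.476×10⁻⁶ = 3.099×10⁻⁶ mol.
Φ = 1.33×10⁻⁶ mol / 3.099×10⁻⁶ mol photons = 0.43.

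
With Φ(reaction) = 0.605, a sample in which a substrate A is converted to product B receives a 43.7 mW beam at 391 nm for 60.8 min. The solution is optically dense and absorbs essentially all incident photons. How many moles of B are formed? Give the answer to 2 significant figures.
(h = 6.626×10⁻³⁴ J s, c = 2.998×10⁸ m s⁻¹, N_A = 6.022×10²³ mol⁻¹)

3.2×10⁻⁴ mol

Photon energy at 391 nm: hc/λ = (6.626×10⁻³⁴)(2.998×10⁸)/(391×10⁻⁹) = 5.080×10⁻¹⁹ J.
Energy delivered: (43.7 mW)(3648 s) = 159.4 J.
Photons incident: 159.4 / 5.080×10⁻¹⁹ = 3.138×10²⁰, i.e. 3.138×10²⁰/6.022×10²³ = 5.211×10⁻⁴ mol.
Product: Φ × n_abs = 0.605 × 5.211×10⁻⁴ = 3.153×10⁻⁴ mol.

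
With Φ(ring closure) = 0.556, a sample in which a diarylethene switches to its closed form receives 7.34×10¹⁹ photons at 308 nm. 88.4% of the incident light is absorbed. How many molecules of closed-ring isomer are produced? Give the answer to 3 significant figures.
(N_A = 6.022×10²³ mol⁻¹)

Moles of photons: 7.34×10¹⁹ / 6.022×10²³ = 1.219×10⁻⁴ mol.
Photons absorbed: 0.884 × 1.219×10⁻⁴ = 1.078×10⁻⁴ mol.
Product: Φ × n_abs = 0.556 × 1.078×10⁻⁴ = 5.994×10⁻⁵ mol.
As a count: 5.994×10⁻⁵ × 6.022×10²³ = 3.61×10¹⁹.

3.61×10¹⁹ molecules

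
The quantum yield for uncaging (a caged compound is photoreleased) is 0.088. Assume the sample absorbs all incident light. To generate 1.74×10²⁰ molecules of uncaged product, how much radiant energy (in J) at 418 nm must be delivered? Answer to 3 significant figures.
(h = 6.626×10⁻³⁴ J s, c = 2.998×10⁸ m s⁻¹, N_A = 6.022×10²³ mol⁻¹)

940 J

Product: 1.74×10²⁰ / 6.022×10²³ = 2.889×10⁻⁴ mol.
Photons that must be absorbed: 2.889×10⁻⁴ / 0.088 = 0.003283 mol.
Photon energy: hc/λ = 4.752×10⁻¹⁹ J; per mole, 2.862×10⁵ J mol⁻¹.
Energy required: 0.003283 × 2.862×10⁵ = 940 J.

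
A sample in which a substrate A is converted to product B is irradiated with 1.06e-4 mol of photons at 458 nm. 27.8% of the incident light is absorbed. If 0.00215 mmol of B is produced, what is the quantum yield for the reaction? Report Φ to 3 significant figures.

Φ = 0.0730

Product: 0.00215 mmol = 2.15e-6 mol.
Photons absorbed: 0.278 × 1.06e-4 = 2.947e-5 mol.
Φ = 2.15e-6 mol / 2.947e-5 mol photons = 0.0730.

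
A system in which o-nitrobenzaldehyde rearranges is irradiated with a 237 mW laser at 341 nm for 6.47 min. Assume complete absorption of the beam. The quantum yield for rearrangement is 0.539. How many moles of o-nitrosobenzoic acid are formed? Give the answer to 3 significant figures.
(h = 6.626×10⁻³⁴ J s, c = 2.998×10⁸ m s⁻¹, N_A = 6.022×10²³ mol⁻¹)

1.41×10⁻⁴ mol

Photon energy at 341 nm: hc/λ = (6.626×10⁻³⁴)(2.998×10⁸)/(341×10⁻⁹) = 5.825×10⁻¹⁹ J.
Energy delivered: (237 mW)(388.2 s) = 92.00 J.
Photons incident: 92.00 / 5.825×10⁻¹⁹ = 1.579×10²⁰, i.e. 1.579×10²⁰/6.022×10²³ = 2.622×10⁻⁴ mol.
Product: Φ × n_abs = 0.539 × 2.622×10⁻⁴ = 1.413×10⁻⁴ mol.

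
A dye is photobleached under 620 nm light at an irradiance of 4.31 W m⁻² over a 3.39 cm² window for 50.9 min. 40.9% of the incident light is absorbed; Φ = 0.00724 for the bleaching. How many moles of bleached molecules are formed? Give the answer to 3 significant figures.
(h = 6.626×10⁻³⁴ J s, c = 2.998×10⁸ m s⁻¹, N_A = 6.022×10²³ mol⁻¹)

6.85×10⁻⁸ mol

Photon energy at 620 nm: hc/λ = (6.626×10⁻³⁴)(2.998×10⁸)/(620×10⁻⁹) = 3.204×10⁻¹⁹ J.
Energy delivered: (4.31 W m⁻²)(3.39×10⁻⁴ m²)(3054 s) = 4.462 J.
Photons incident: 4.462 / 3.204×10⁻¹⁹ = 1.393×10¹⁹, i.e. 1.393×10¹⁹/6.022×10²³ = 2.313×10⁻⁵ mol.
Photons absorbed: 0.409 × 2.313×10⁻⁵ = 9.460×10⁻⁶ mol.
Product: Φ × n_abs = 0.00724 × 9.460×10⁻⁶ = 6.849×10⁻⁸ mol.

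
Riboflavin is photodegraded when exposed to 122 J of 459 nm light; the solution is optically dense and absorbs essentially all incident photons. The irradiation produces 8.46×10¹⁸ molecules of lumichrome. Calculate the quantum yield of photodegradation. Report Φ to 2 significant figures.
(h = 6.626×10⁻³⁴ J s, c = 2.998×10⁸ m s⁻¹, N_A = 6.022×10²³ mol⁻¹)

Product: 8.46×10¹⁸ / 6.022×10²³ = 1.405×10⁻⁵ mol.
Photon energy at 459 nm: hc/λ = (6.626×10⁻³⁴)(2.998×10⁸)/(459×10⁻⁹) = 4.328×10⁻¹⁹ J.
Photons incident: 122 / 4.328×10⁻¹⁹ = 2.819×10²⁰, i.e. 2.819×10²⁰/6.022×10²³ = 4.681×10⁻⁴ mol.
Φ = 1.405×10⁻⁵ mol / 4.681×10⁻⁴ mol photons = 0.030.

Φ = 0.030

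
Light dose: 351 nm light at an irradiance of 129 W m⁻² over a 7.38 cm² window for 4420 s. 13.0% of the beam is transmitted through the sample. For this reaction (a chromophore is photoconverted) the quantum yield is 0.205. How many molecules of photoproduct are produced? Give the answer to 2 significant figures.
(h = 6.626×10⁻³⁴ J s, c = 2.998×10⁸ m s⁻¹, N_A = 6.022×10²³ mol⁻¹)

1.3×10²⁰ molecules

Photon energy at 351 nm: hc/λ = (6.626×10⁻³⁴)(2.998×10⁸)/(351×10⁻⁹) = 5.659×10⁻¹⁹ J.
Energy delivered: (129 W m⁻²)(7.38×10⁻⁴ m²)(4420 s) = 420.8 J.
Photons incident: 420.8 / 5.659×10⁻¹⁹ = 7.436×10²⁰, i.e. 7.436×10²⁰/6.022×10²³ = 0.001235 mol.
Fraction absorbed: 1 − 13.0/100 = 0.8700.
Photons absorbed: 0.8700 × 0.001235 = 0.001074 mol.
Product: Φ × n_abs = 0.205 × 0.001074 = 2.202×10⁻⁴ mol.
As a count: 2.202×10⁻⁴ × 6.022×10²³ = 1.3×10²⁰.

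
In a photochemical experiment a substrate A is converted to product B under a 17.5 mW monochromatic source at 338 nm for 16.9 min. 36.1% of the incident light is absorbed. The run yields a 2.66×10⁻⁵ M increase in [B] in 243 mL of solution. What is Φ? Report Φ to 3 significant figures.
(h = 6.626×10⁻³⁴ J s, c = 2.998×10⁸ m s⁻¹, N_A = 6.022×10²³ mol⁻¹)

Product: (2.66×10⁻⁵ M)(0.243 L) = 6.464×10⁻⁶ mol.
Photon energy at 338 nm: hc/λ = (6.626×10⁻³⁴)(2.998×10⁸)/(338×10⁻⁹) = 5.877×10⁻¹⁹ J.
Energy delivered: (17.5 mW)(1014 s) = 17.75 J.
Photons incident: 17.75 / 5.877×10⁻¹⁹ = 3.020×10¹⁹, i.e. 3.020×10¹⁹/6.022×10²³ = 5.015×10⁻⁵ mol.
Photons absorbed: 0.361 × 5.015×10⁻⁵ = 1.810×10⁻⁵ mol.
Φ = 6.464×10⁻⁶ mol / 1.810×10⁻⁵ mol photons = 0.357.

Φ = 0.357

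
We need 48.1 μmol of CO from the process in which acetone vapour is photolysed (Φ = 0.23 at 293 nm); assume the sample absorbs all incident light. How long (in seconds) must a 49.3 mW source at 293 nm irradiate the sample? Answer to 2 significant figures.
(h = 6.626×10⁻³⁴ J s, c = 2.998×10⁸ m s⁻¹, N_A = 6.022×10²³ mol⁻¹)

Product: 48.1 μmol = 4.81×10⁻⁵ mol.
Photons that must be absorbed: 4.81×10⁻⁵ / 0.23 = 2.091×10⁻⁴ mol.
Photon energy: hc/λ = 6.780×10⁻¹⁹ J; per mole, 4.083×10⁵ J mol⁻¹.
Energy required: 2.091×10⁻⁴ × 4.083×10⁵ = 85.38 J.
Time: 85.38 J / 0.0493 W = 1700 s.

t ≈ 1700 s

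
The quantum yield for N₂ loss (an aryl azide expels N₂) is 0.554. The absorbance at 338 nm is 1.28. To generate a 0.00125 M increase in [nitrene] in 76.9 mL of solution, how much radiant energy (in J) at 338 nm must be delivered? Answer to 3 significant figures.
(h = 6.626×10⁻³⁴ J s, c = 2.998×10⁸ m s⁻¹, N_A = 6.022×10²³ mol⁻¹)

Product: (0.00125 M)(0.0769 L) = 9.613×10⁻⁵ mol.
Photons that must be absorbed: 9.613×10⁻⁵ / 0.554 = 1.735×10⁻⁴ mol.
Fraction absorbed: 1 − 10^(−1.28) = 0.9475.
Incident photons needed: 1.735×10⁻⁴ / 0.9475 = 1.831×10⁻⁴ mol.
Photon energy: hc/λ = 5.877×10⁻¹⁹ J; per mole, 3.539×10⁵ J mol⁻¹.
Energy required: 1.831×10⁻⁴ × 3.539×10⁵ = 64.8 J.

64.8 J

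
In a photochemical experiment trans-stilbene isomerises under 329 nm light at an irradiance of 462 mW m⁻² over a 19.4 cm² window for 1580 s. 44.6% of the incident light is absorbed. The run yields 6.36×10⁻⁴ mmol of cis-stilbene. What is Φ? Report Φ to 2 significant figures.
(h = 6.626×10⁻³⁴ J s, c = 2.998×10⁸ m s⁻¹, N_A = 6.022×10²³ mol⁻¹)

Product: 6.36×10⁻⁴ mmol = 6.36×10⁻⁷ mol.
Photon energy at 329 nm: hc/λ = (6.626×10⁻³⁴)(2.998×10⁸)/(329×10⁻⁹) = 6.038×10⁻¹⁹ J.
Energy delivered: (462 mW m⁻²)(19.4×10⁻⁴ m²)(1580 s) = 1.416 J.
Photons incident: 1.416 / 6.038×10⁻¹⁹ = 2.345×10¹⁸, i.e. 2.345×10¹⁸/6.022×10²³ = 3.894×10⁻⁶ mol.
Photons absorbed: 0.446 × 3.894×10⁻⁶ = 1.737×10⁻⁶ mol.
Φ = 6.36×10⁻⁷ mol / 1.737×10⁻⁶ mol photons = 0.37.

Φ = 0.37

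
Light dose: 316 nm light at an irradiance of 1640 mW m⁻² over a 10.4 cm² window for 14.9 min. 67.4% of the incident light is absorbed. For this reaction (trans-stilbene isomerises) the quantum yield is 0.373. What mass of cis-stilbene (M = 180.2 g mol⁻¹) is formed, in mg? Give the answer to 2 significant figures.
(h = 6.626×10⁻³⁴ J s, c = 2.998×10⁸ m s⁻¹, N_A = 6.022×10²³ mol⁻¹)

0.18 mg

Photon energy at 316 nm: hc/λ = (6.626×10⁻³⁴)(2.998×10⁸)/(316×10⁻⁹) = 6.286×10⁻¹⁹ J.
Energy delivered: (1640 mW m⁻²)(10.4×10⁻⁴ m²)(894 s) = 1.525 J.
Photons incident: 1.525 / 6.286×10⁻¹⁹ = 2.426×10¹⁸, i.e. 2.426×10¹⁸/6.022×10²³ = 4.029×10⁻⁶ mol.
Photons absorbed: 0.674 × 4.029×10⁻⁶ = 2.716×10⁻⁶ mol.
Product: Φ × n_abs = 0.373 × 2.716×10⁻⁶ = 1.013×10⁻⁶ mol.
Mass: 1.013×10⁻⁶ × 180.2 = 1.825×10⁻⁴ g = 0.18 mg.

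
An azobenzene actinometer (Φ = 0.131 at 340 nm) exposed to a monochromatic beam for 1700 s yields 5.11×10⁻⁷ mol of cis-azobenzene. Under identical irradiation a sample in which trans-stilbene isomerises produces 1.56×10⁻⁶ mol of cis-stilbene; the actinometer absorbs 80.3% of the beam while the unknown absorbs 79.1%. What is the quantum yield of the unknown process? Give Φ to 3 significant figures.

Photons absorbed by the actinometer: 5.11×10⁻⁷ / 0.131 = 3.901×10⁻⁶ mol.
Incident flux: 3.901×10⁻⁶ / 0.803 = 4.858×10⁻⁶ einstein.
Absorbed by unknown: 0.791 × 4.858×10⁻⁶ = 3.843×10⁻⁶ mol.
Φ(unknown) = 1.56×10⁻⁶ / 3.843×10⁻⁶ = 0.406.

Φ = 0.406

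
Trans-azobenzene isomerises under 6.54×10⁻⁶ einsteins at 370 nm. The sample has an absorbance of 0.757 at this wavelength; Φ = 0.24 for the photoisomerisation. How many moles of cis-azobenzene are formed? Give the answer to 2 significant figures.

Fraction absorbed: 1 − 10^(−0.757) = 0.8250.
Photons absorbed: 0.8250 × 6.54×10⁻⁶ = 5.395×10⁻⁶ mol.
Product: Φ × n_abs = 0.24 × 5.395×10⁻⁶ = 1.295×10⁻⁶ mol.

1.3×10⁻⁶ mol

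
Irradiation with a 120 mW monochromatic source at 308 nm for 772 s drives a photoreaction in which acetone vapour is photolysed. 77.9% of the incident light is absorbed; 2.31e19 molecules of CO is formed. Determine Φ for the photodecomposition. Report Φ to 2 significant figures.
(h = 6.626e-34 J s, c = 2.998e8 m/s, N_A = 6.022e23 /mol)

Φ = 0.21

Product: 2.31e19 / 6.022e23 = 3.836e-5 mol.
Photon energy at 308 nm: hc/λ = (6.626e-34)(2.998e8)/(308e-9) = 6.450e-19 J.
Energy delivered: (120 mW)(772 s) = 92.64 J.
Photons incident: 92.64 / 6.450e-19 = 1.436e20, i.e. 1.436e20/6.022e23 = 2.385e-4 mol.
Photons absorbed: 0.779 × 2.385e-4 = 1.858e-4 mol.
Φ = 3.836e-5 mol / 1.858e-4 mol photons = 0.21.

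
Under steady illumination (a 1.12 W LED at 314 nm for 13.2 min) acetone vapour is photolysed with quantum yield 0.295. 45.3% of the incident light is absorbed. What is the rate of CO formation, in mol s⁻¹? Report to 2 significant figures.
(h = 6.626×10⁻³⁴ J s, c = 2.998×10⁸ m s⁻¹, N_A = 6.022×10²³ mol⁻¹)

3.9×10⁻⁷ mol s⁻¹

Photon energy at 314 nm: hc/λ = (6.626×10⁻³⁴)(2.998×10⁸)/(314×10⁻⁹) = 6.326×10⁻¹⁹ J.
Energy delivered: (1.12 W)(792 s) = 887.0 J.
Photons incident: 887.0 / 6.326×10⁻¹⁹ = 1.402×10²¹, i.e. 1.402×10²¹/6.022×10²³ = 0.002328 mol.
Photons absorbed: 0.453 × 0.002328 = 0.001055 mol.
Product formed: 0.295 × 0.001055 = 3.112×10⁻⁴ mol.
Rate: 3.112×10⁻⁴ / 792 s = 3.9×10⁻⁷ mol s⁻¹.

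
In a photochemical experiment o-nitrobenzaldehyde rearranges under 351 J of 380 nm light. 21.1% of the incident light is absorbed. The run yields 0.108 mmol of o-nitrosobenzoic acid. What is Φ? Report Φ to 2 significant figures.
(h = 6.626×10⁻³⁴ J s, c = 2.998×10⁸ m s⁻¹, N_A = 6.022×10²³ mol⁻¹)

Product: 0.108 mmol = 1.08×10⁻⁴ mol.
Photon energy at 380 nm: hc/λ = (6.626×10⁻³⁴)(2.998×10⁸)/(380×10⁻⁹) = 5.228×10⁻¹⁹ J.
Photons incident: 351 / 5.228×10⁻¹⁹ = 6.714×10²⁰, i.e. 6.714×10²⁰/6.022×10²³ = 0.001115 mol.
Photons absorbed: 0.211 × 0.001115 = 2.353×10⁻⁴ mol.
Φ = 1.08×10⁻⁴ mol / 2.353×10⁻⁴ mol photons = 0.46.

Φ = 0.46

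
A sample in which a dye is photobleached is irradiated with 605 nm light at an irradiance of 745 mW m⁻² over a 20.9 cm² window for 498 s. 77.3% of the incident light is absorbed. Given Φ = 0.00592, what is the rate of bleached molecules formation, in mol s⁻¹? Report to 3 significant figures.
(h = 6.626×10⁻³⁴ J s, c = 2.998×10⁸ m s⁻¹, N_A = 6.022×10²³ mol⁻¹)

3.60×10⁻¹¹ mol s⁻¹

Photon energy at 605 nm: hc/λ = (6.626×10⁻³⁴)(2.998×10⁸)/(605×10⁻⁹) = 3.283×10⁻¹⁹ J.
Energy delivered: (745 mW m⁻²)(20.9×10⁻⁴ m²)(498 s) = 0.7754 J.
Photons incident: 0.7754 / 3.283×10⁻¹⁹ = 2.362×10¹⁸, i.e. 2.362×10¹⁸/6.022×10²³ = 3.922×10⁻⁶ mol.
Photons absorbed: 0.773 × 3.922×10⁻⁶ = 3.032×10⁻⁶ mol.
Product formed: 0.00592 × 3.032×10⁻⁶ = 1.795×10⁻⁸ mol.
Rate: 1.795×10⁻⁸ / 498 s = 3.60×10⁻¹¹ mol s⁻¹.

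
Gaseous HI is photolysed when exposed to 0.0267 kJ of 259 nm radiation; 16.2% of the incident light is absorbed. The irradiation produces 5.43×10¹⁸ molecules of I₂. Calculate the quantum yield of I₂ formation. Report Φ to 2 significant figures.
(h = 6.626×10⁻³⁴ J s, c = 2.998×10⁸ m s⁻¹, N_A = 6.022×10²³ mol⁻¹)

Product: 5.43×10¹⁸ / 6.022×10²³ = 9.017×10⁻⁶ mol.
Photon energy at 259 nm: hc/λ = (6.626×10⁻³⁴)(2.998×10⁸)/(259×10⁻⁹) = 7.670×10⁻¹⁹ J.
Incident energy: 0.0267 kJ = 26.7 J.
Photons incident: 26.7 / 7.670×10⁻¹⁹ = 3.481×10¹⁹, i.e. 3.481×10¹⁹/6.022×10²³ = 5.780×10⁻⁵ mol.
Photons absorbed: 0.162 × 5.780×10⁻⁵ = 9.364×10⁻⁶ mol.
Φ = 9.017×10⁻⁶ mol / 9.364×10⁻⁶ mol photons = 0.96.

Φ = 0.96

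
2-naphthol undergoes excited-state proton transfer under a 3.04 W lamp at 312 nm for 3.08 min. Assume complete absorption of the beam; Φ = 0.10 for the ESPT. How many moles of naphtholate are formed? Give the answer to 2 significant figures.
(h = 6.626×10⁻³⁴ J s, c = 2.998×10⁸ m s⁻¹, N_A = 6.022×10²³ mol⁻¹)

1.5×10⁻⁴ mol

Photon energy at 312 nm: hc/λ = (6.626×10⁻³⁴)(2.998×10⁸)/(312×10⁻⁹) = 6.367×10⁻¹⁹ J.
Energy delivered: (3.04 W)(184.8 s) = 561.8 J.
Photons incident: 561.8 / 6.367×10⁻¹⁹ = 8.824×10²⁰, i.e. 8.824×10²⁰/6.022×10²³ = 0.001465 mol.
Product: Φ × n_abs = 0.10 × 0.001465 = 1.465×10⁻⁴ mol.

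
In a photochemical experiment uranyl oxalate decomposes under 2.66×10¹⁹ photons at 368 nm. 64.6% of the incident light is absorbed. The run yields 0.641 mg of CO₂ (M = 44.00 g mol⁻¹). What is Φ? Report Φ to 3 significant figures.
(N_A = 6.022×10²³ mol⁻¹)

Product: 0.641 mg / 44.00 g mol⁻¹ = 1.457×10⁻⁵ mol.
Moles of photons: 2.66×10¹⁹ / 6.022×10²³ = 4.417×10⁻⁵ mol.
Photons absorbed: 0.646 × 4.417×10⁻⁵ = 2.853×10⁻⁵ mol.
Φ = 1.457×10⁻⁵ mol / 2.853×10⁻⁵ mol photons = 0.511.

Φ = 0.511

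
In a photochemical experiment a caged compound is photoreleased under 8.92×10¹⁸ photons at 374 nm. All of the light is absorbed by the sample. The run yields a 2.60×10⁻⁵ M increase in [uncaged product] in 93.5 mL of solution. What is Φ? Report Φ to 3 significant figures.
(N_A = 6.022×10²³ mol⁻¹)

Φ = 0.164

Product: (2.60×10⁻⁵ M)(0.0935 L) = 2.431×10⁻⁶ mol.
Moles of photons: 8.92×10¹⁸ / 6.022×10²³ = 1.481×10⁻⁵ mol.
Φ = 2.431×10⁻⁶ mol / 1.481×10⁻⁵ mol photons = 0.164.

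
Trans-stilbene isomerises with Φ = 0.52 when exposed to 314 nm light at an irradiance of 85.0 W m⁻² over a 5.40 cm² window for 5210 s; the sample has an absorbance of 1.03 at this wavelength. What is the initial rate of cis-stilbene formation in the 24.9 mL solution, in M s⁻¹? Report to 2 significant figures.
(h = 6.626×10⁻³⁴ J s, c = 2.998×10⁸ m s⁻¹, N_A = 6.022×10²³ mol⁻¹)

Photon energy at 314 nm: hc/λ = (6.626×10⁻³⁴)(2.998×10⁸)/(314×10⁻⁹) = 6.326×10⁻¹⁹ J.
Energy delivered: (85.0 W m⁻²)(5.40×10⁻⁴ m²)(5210 s) = 239.1 J.
Photons incident: 239.1 / 6.326×10⁻¹⁹ = 3.780×10²⁰, i.e. 3.780×10²⁰/6.022×10²³ = 6.277×10⁻⁴ mol.
Fraction absorbed: 1 − 10^(−1.03) = 0.9067.
Photons absorbed: 0.9067 × 6.277×10⁻⁴ = 5.691×10⁻⁴ mol.
Product formed: 0.52 × 5.691×10⁻⁴ = 2.959×10⁻⁴ mol.
Rate: 2.959×10⁻⁴ mol / (5210 s × 0.0249 L) = 2.3×10⁻⁶ M s⁻¹.

2.3×10⁻⁶ M s⁻¹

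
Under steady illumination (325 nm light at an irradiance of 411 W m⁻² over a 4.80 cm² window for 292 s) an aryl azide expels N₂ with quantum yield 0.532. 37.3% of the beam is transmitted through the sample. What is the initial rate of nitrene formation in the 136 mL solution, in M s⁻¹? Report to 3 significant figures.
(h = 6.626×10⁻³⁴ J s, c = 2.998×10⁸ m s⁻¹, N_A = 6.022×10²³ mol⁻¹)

Photon energy at 325 nm: hc/λ = (6.626×10⁻³⁴)(2.998×10⁸)/(325×10⁻⁹) = 6.112×10⁻¹⁹ J.
Energy delivered: (411 W m⁻²)(4.80×10⁻⁴ m²)(292 s) = 57.61 J.
Photons incident: 57.61 / 6.112×10⁻¹⁹ = 9.426×10¹⁹, i.e. 9.426×10¹⁹/6.022×10²³ = 1.565×10⁻⁴ mol.
Fraction absorbed: 1 − 37.3/100 = 0.6270.
Photons absorbed: 0.6270 × 1.565×10⁻⁴ = 9.813×10⁻⁵ mol.
Product formed: 0.532 × 9.813×10⁻⁵ = 5.221×10⁻⁵ mol.
Rate: 5.221×10⁻⁵ mol / (292 s × 0.136 L) = 1.31×10⁻⁶ M s⁻¹.

1.31×10⁻⁶ M s⁻¹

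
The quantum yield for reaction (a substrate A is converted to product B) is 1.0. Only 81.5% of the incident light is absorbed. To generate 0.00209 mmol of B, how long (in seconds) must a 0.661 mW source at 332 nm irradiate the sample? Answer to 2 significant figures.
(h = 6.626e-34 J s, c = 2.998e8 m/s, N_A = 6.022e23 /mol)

Product: 0.00209 mmol = 2.09e-6 mol.
Photons that must be absorbed: 2.09e-6 / 1.0 = 2.090e-6 mol.
Incident photons needed: 2.090e-6 / 0.815 = 2.564e-6 mol.
Photon energy: hc/λ = 5.983e-19 J; per mole, 3.603e5 J mol⁻¹.
Energy required: 2.564e-6 × 3.603e5 = 0.9238 J.
Time: 0.9238 J / 0.000661 W = 1400 s.

t ≈ 1400 s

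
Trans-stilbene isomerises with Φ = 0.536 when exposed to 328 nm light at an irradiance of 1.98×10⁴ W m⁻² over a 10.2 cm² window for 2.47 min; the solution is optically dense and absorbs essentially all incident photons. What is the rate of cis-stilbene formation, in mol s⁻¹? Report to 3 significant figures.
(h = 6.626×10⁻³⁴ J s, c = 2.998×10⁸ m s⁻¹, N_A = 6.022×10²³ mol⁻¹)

2.97×10⁻⁵ mol s⁻¹

Photon energy at 328 nm: hc/λ = (6.626×10⁻³⁴)(2.998×10⁸)/(328×10⁻⁹) = 6.056×10⁻¹⁹ J.
Energy delivered: (1.98×10⁴ W m⁻²)(10.2×10⁻⁴ m²)(148.2 s) = 2993 J.
Photons incident: 2993 / 6.056×10⁻¹⁹ = 4.942×10²¹, i.e. 4.942×10²¹/6.022×10²³ = 0.008207 mol.
Product formed: 0.536 × 0.008207 = 0.004399 mol.
Rate: 0.004399 / 148.2 s = 2.97×10⁻⁵ mol s⁻¹.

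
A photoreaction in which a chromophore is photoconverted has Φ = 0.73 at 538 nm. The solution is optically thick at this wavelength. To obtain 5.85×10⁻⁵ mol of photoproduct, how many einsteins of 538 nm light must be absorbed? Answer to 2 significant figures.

Photons that must be absorbed: 5.85×10⁻⁵ / 0.73 = 8.014×10⁻⁵ mol.

8.0×10⁻⁵ einstein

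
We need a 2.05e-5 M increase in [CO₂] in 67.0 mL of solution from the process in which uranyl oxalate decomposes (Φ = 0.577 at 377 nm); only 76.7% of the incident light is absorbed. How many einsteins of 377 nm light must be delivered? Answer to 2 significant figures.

3.1e-6 einstein

Product: (2.05e-5 M)(0.067 L) = 1.374e-6 mol.
Photons that must be absorbed: 1.374e-6 / 0.577 = 2.381e-6 mol.
Incident photons needed: 2.381e-6 / 0.767 = 3.104e-6 mol.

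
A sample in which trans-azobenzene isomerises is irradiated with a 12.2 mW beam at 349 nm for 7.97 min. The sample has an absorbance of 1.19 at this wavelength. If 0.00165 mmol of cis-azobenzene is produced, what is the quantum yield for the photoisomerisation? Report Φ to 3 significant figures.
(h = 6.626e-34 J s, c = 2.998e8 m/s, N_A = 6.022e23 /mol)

Product: 0.00165 mmol = 1.65e-6 mol.
Photon energy at 349 nm: hc/λ = (6.626e-34)(2.998e8)/(349e-9) = 5.692e-19 J.
Energy delivered: (12.2 mW)(478.2 s) = 5.834 J.
Photons incident: 5.834 / 5.692e-19 = 1.025e19, i.e. 1.025e19/6.022e23 = 1.702e-5 mol.
Fraction absorbed: 1 − 10^(−1.19) = 0.9354.
Photons absorbed: 0.9354 × 1.702e-5 = 1.592e-5 mol.
Φ = 1.65e-6 mol / 1.592e-5 mol photons = 0.104.

Φ = 0.104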